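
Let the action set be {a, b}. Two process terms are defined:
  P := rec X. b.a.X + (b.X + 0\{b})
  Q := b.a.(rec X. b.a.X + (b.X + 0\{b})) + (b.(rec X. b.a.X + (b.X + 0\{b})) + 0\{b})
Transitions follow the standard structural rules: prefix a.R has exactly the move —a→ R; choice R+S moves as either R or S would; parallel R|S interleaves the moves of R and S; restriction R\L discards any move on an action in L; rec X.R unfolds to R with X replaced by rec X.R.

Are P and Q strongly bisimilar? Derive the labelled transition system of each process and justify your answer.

P's transition system — 2 states:
  m0 = rec X. b.a.X + (b.X + 0\{b}) → ··b··> m0, ··b··> m1
  m1 = a.(rec X. b.a.X + (b.X + 0\{b})) → ··a··> m0
Q's transition system — 3 states:
  n0 = b.a.(rec X. b.a.X + (b.X + 0\{b})) + (b.(rec X. b.a.X + (b.X + 0\{b})) + 0\{b}) → ··b··> n1, ··b··> n2
  n1 = a.(rec X. b.a.X + (b.X + 0\{b})) → ··a··> n2
  n2 = rec X. b.a.X + (b.X + 0\{b}) → ··b··> n1, ··b··> n2
Bisimilarity quotient blocks:
  B0 = {m0, n0, n2}
  B1 = {m1, n1}
m0 ∈ B0, n0 ∈ B0 → same block

bisimilar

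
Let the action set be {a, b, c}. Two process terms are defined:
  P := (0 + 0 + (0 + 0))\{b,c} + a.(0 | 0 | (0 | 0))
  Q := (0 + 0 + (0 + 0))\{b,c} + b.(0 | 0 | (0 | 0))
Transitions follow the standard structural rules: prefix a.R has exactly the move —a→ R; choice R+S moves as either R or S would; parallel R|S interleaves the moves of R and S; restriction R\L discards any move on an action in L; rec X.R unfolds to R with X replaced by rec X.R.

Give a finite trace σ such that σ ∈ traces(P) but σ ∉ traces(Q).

Reachable graph of P (2 states):
  p0 = (0 + 0 + (0 + 0))\{b,c} + a.(0 | 0 | (0 | 0)) :: =a=> p1
  p1 = 0 | 0 | (0 | 0) :: ∅
Reachable graph of Q (2 states):
  q0 = (0 + 0 + (0 + 0))\{b,c} + b.(0 | 0 | (0 | 0)) :: =b=> q1
  q1 = 0 | 0 | (0 | 0) :: ∅
Executing a from P (initial set {p0}):
  [1] a ⇒ {p1}
  P completes σ.
Executing a from Q (initial set {q0}):
  [1] a ⇒ ∅ (Q stuck)

a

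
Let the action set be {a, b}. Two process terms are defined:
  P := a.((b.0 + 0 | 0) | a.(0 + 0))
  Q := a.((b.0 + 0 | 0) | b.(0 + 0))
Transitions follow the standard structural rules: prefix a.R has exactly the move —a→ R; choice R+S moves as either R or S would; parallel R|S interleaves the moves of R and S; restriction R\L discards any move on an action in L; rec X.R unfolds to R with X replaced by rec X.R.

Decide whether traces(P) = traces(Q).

NO — witness ⟨aa⟩

P's transition system — 5 states:
  u0 = a.((b.0 + 0 | 0) | a.(0 + 0)) → -a-> u1
  u1 = (b.0 + 0 | 0) | a.(0 + 0) → -a-> u2, -b-> u3
  u2 = (b.0 + 0 | 0) | (0 + 0) → -b-> u4
  u3 = 0 | a.(0 + 0) → -a-> u4
  u4 = 0 | (0 + 0) → (no moves)
Q's transition system — 5 states:
  v0 = a.((b.0 + 0 | 0) | b.(0 + 0)) → -a-> v1
  v1 = (b.0 + 0 | 0) | b.(0 + 0) → -b-> v2, -b-> v3
  v2 = (b.0 + 0 | 0) | (0 + 0) → -b-> v4
  v3 = 0 | b.(0 + 0) → -b-> v4
  v4 = 0 | (0 + 0) → (no moves)
Trace ⟨aa⟩ through P, begin at {u0}:
  after a @ step 1: {u1}
  after a @ step 2: {u2}
  ✓ P
Trace ⟨aa⟩ through Q, begin at {v0}:
  after a @ step 1: {v1}
  after a @ step 2: ∅  — Q cannot continue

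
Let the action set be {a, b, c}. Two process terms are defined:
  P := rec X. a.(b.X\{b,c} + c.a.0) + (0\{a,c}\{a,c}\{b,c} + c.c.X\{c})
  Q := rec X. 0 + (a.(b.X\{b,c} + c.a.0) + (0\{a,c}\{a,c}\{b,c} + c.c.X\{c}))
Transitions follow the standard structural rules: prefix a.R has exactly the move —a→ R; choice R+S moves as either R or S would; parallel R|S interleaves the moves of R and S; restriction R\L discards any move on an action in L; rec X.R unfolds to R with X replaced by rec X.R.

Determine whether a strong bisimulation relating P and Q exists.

Reachable graph of P (11 states):
  u0 = rec X. a.(b.X\{b,c} + c.a.0) + (0\{a,c}\{a,c}\{b,c} + c.c.X\{c}) :: ··a··> u1, ··c··> u2
  u1 = b.(rec X. a.(b.X\{b,c} + c.a.0) + (0\{a,c}\{a,c}\{b,c} + c.c.X\{c}))\{b,c} + c.a.0 :: ··b··> u3, ··c··> u4
  u2 = c.(rec X. a.(b.X\{b,c} + c.a.0) + (0\{a,c}\{a,c}\{b,c} + c.c.X\{c}))\{c} :: ··c··> u5
  u3 = (rec X. a.(b.X\{b,c} + c.a.0) + (0\{a,c}\{a,c}\{b,c} + c.c.X\{c}))\{b,c} :: ··a··> u6
  u4 = a.0 :: ··a··> u7
  u5 = (rec X. a.(b.X\{b,c} + c.a.0) + (0\{a,c}\{a,c}\{b,c} + c.c.X\{c}))\{c} :: ··a··> u8
  u6 = (b.(rec X. a.(b.X\{b,c} + c.a.0) + (0\{a,c}\{a,c}\{b,c} + c.c.X\{c}))\{b,c} + c.a.0)\{b,c} :: stopped
  u7 = 0 :: stopped
  u8 = (b.(rec X. a.(b.X\{b,c} + c.a.0) + (0\{a,c}\{a,c}\{b,c} + c.c.X\{c}))\{b,c} + c.a.0)\{c} :: ··b··> u9
  u9 = (rec X. a.(b.X\{b,c} + c.a.0) + (0\{a,c}\{a,c}\{b,c} + c.c.X\{c}))\{b,c}\{c} :: ··a··> u10
  u10 = (b.(rec X. a.(b.X\{b,c} + c.a.0) + (0\{a,c}\{a,c}\{b,c} + c.c.X\{c}))\{b,c} + c.a.0)\{b,c}\{c} :: stopped
Reachable graph of Q (11 states):
  v0 = rec X. 0 + (a.(b.X\{b,c} + c.a.0) + (0\{a,c}\{a,c}\{b,c} + c.c.X\{c})) :: ··a··> v1, ··c··> v2
  v1 = b.(rec X. 0 + (a.(b.X\{b,c} + c.a.0) + (0\{a,c}\{a,c}\{b,c} + c.c.X\{c})))\{b,c} + c.a.0 :: ··b··> v3, ··c··> v4
  v2 = c.(rec X. 0 + (a.(b.X\{b,c} + c.a.0) + (0\{a,c}\{a,c}\{b,c} + c.c.X\{c})))\{c} :: ··c··> v5
  v3 = (rec X. 0 + (a.(b.X\{b,c} + c.a.0) + (0\{a,c}\{a,c}\{b,c} + c.c.X\{c})))\{b,c} :: ··a··> v6
  v4 = a.0 :: ··a··> v7
  v5 = (rec X. 0 + (a.(b.X\{b,c} + c.a.0) + (0\{a,c}\{a,c}\{b,c} + c.c.X\{c})))\{c} :: ··a··> v8
  v6 = (b.(rec X. 0 + (a.(b.X\{b,c} + c.a.0) + (0\{a,c}\{a,c}\{b,c} + c.c.X\{c})))\{b,c} + c.a.0)\{b,c} :: stopped
  v7 = 0 :: stopped
  v8 = (b.(rec X. 0 + (a.(b.X\{b,c} + c.a.0) + (0\{a,c}\{a,c}\{b,c} + c.c.X\{c})))\{b,c} + c.a.0)\{c} :: ··b··> v9
  v9 = (rec X. 0 + (a.(b.X\{b,c} + c.a.0) + (0\{a,c}\{a,c}\{b,c} + c.c.X\{c})))\{b,c}\{c} :: ··a··> v10
  v10 = (b.(rec X. 0 + (a.(b.X\{b,c} + c.a.0) + (0\{a,c}\{a,c}\{b,c} + c.c.X\{c})))\{b,c} + c.a.0)\{b,c}\{c} :: stopped
Partition-refinement fixed point:
  B0 = {u0, v0}
  B1 = {u1, v1}
  B2 = {u3, u4, u9, v3, v4, v9}
  B3 = {u10, u6, u7, v10, v6, v7}
  B4 = {u2, v2}
  B5 = {u5, v5}
  B6 = {u8, v8}
u0 ∈ B0, v0 ∈ B0 → same block

bisimilar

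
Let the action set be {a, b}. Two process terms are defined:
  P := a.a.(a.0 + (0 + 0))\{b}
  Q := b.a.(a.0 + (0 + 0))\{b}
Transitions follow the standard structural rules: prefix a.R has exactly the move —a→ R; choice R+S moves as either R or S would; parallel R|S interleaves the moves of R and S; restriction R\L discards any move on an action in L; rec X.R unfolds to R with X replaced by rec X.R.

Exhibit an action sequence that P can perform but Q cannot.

a

P's transition system — 4 states:
  m0 = a.a.(a.0 + (0 + 0))\{b} has moves --a--▸ m1
  m1 = a.(a.0 + (0 + 0))\{b} has moves --a--▸ m2
  m2 = (a.0 + (0 + 0))\{b} has moves --a--▸ m3
  m3 = 0\{b} has moves (no moves)
Q's transition system — 4 states:
  n0 = b.a.(a.0 + (0 + 0))\{b} has moves --b--▸ n1
  n1 = a.(a.0 + (0 + 0))\{b} has moves --a--▸ n2
  n2 = (a.0 + (0 + 0))\{b} has moves --a--▸ n3
  n3 = 0\{b} has moves (no moves)
Executing a from P (initial set {m0}):
  after a @ step 1: {m1}
  — P admits the full trace.
Executing a from Q (initial set {n0}):
  after a @ step 1: ∅ (Q stuck)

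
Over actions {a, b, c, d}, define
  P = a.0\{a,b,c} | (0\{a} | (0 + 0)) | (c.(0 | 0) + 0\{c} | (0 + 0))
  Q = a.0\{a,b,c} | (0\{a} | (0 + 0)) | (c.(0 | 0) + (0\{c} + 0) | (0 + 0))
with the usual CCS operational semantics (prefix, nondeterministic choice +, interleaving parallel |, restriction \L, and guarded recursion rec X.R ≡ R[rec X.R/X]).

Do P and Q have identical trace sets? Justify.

traces(P) = traces(Q)

LTS(P): 4 reachable states
  u0 = a.0\{a,b,c} | (0\{a} | (0 + 0)) | (c.(0 | 0) + 0\{c} | (0 + 0)) :: —a→ u1, —c→ u2
  u1 = 0\{a,b,c} | (0\{a} | (0 + 0)) | (c.(0 | 0) + 0\{c} | (0 + 0)) :: —c→ u3
  u2 = a.0\{a,b,c} | (0\{a} | (0 + 0)) | (0 | 0) :: —a→ u3
  u3 = 0\{a,b,c} | (0\{a} | (0 + 0)) | (0 | 0) :: stopped
LTS(Q): 4 reachable states
  v0 = a.0\{a,b,c} | (0\{a} | (0 + 0)) | (c.(0 | 0) + (0\{c} + 0) | (0 + 0)) :: —a→ v1, —c→ v2
  v1 = 0\{a,b,c} | (0\{a} | (0 + 0)) | (c.(0 | 0) + (0\{c} + 0) | (0 + 0)) :: —c→ v3
  v2 = a.0\{a,b,c} | (0\{a} | (0 + 0)) | (0 | 0) :: —a→ v3
  v3 = 0\{a,b,c} | (0\{a} | (0 + 0)) | (0 | 0) :: stopped
Bisimilarity quotient blocks:
  B0 = {u0, v0}
  B1 = {u1, v1}
  B2 = {u3, v3}
  B3 = {u2, v2}
u0 ∈ B0, v0 ∈ B0 → same block
Bisimilar ⇒ trace-equivalent.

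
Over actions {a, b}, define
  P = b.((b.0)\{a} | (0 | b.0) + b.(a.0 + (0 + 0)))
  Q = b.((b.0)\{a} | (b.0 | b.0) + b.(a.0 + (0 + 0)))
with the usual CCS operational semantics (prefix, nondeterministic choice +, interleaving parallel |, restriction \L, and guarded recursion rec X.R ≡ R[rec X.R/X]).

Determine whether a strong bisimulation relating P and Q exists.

not bisimilar

LTS(P): 7 reachable states
  s0 = b.((b.0)\{a} | (0 | b.0) + b.(a.0 + (0 + 0))) | —b→ s1
  s1 = (b.0)\{a} | (0 | b.0) + b.(a.0 + (0 + 0)) | —b→ s2, —b→ s3, —b→ s4
  s2 = (b.0)\{a} | (0 | 0) | —b→ s5
  s3 = 0\{a} | (0 | b.0) | —b→ s5
  s4 = a.0 + (0 + 0) | —a→ s6
  s5 = 0\{a} | (0 | 0) | stopped
  s6 = 0 | stopped
LTS(Q): 11 reachable states
  t0 = b.((b.0)\{a} | (b.0 | b.0) + b.(a.0 + (0 + 0))) | —b→ t1
  t1 = (b.0)\{a} | (b.0 | b.0) + b.(a.0 + (0 + 0)) | —b→ t2, —b→ t3, —b→ t4, —b→ t5
  t2 = (b.0)\{a} | (0 | b.0) | —b→ t6, —b→ t7
  t3 = (b.0)\{a} | (b.0 | 0) | —b→ t6, —b→ t8
  t4 = 0\{a} | (b.0 | b.0) | —b→ t7, —b→ t8
  t5 = a.0 + (0 + 0) | —a→ t9
  t6 = (b.0)\{a} | (0 | 0) | —b→ t10
  t7 = 0\{a} | (0 | b.0) | —b→ t10
  t8 = 0\{a} | (b.0 | 0) | —b→ t10
  t9 = 0 | stopped
  t10 = 0\{a} | (0 | 0) | stopped
Bisimilarity quotient blocks:
  B0 = {s0}
  B1 = {s1}
  B2 = {s2, s3, t6, t7, t8}
  B3 = {s5, s6, t10, t9}
  B4 = {s4, t5}
  B5 = {t0}
  B6 = {t1}
  B7 = {t2, t3, t4}
s0 ∈ B0, t0 ∈ B5 → different blocks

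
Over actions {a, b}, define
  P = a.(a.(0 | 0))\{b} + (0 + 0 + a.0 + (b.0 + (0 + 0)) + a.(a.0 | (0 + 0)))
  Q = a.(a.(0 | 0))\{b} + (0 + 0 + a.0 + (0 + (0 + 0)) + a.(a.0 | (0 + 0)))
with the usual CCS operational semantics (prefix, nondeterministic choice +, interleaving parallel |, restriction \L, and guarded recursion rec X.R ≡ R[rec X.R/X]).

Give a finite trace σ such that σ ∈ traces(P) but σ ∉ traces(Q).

P's transition system — 6 states:
  m0 = a.(a.(0 | 0))\{b} + (0 + 0 + a.0 + (b.0 + (0 + 0)) + a.(a.0 | (0 + 0))) | —a→ m1, —a→ m2, —a→ m3, —b→ m2
  m1 = (a.(0 | 0))\{b} | —a→ m4
  m2 = 0 | deadlocked
  m3 = a.0 | (0 + 0) | —a→ m5
  m4 = (0 | 0)\{b} | deadlocked
  m5 = 0 | (0 + 0) | deadlocked
Q's transition system — 6 states:
  n0 = a.(a.(0 | 0))\{b} + (0 + 0 + a.0 + (0 + (0 + 0)) + a.(a.0 | (0 + 0))) | —a→ n1, —a→ n2, —a→ n3
  n1 = (a.(0 | 0))\{b} | —a→ n4
  n2 = 0 | deadlocked
  n3 = a.0 | (0 + 0) | —a→ n5
  n4 = (0 | 0)\{b} | deadlocked
  n5 = 0 | (0 + 0) | deadlocked
Trace ⟨b⟩ through P, begin at {m0}:
  step 1 (b): {m2}
  P completes σ.
Trace ⟨b⟩ through Q, begin at {n0}:
  step 1 (b): ∅ (Q stuck)

b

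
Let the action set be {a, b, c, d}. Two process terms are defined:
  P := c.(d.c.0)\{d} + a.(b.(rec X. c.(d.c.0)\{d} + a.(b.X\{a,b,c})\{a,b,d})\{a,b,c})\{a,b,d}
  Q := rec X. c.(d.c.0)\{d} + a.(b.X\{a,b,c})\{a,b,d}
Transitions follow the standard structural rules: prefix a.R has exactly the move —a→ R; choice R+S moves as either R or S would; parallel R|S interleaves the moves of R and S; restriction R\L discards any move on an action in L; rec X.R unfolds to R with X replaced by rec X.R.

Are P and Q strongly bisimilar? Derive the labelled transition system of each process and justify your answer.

P ~ Q

Reachable graph of P (3 states):
  u0 = c.(d.c.0)\{d} + a.(b.(rec X. c.(d.c.0)\{d} + a.(b.X\{a,b,c})\{a,b,d})\{a,b,c})\{a,b,d} :: =a=> u1, =c=> u2
  u1 = (b.(rec X. c.(d.c.0)\{d} + a.(b.X\{a,b,c})\{a,b,d})\{a,b,c})\{a,b,d} :: deadlocked
  u2 = (d.c.0)\{d} :: deadlocked
Reachable graph of Q (3 states):
  v0 = rec X. c.(d.c.0)\{d} + a.(b.X\{a,b,c})\{a,b,d} :: =a=> v1, =c=> v2
  v1 = (b.(rec X. c.(d.c.0)\{d} + a.(b.X\{a,b,c})\{a,b,d})\{a,b,c})\{a,b,d} :: deadlocked
  v2 = (d.c.0)\{d} :: deadlocked
Bisimilarity quotient blocks:
  B0 = {u0, v0}
  B1 = {u1, u2, v1, v2}
u0 ∈ B0, v0 ∈ B0 → same block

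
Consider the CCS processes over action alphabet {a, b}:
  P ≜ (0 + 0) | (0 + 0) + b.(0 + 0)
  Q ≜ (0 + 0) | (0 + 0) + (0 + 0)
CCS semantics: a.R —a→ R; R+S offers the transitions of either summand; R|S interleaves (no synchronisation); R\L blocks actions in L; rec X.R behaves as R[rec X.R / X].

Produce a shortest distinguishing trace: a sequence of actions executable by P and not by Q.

Reachable graph of P (2 states):
  m0 = (0 + 0) | (0 + 0) + b.(0 + 0) → --b--▸ m1
  m1 = 0 + 0 → ·
Reachable graph of Q (1 states):
  n0 = (0 + 0) | (0 + 0) + (0 + 0) → ·
Run σ = ⟨b⟩ on P: start {m0}
  after b @ step 1: {m1}
  ✓ P
Run σ = ⟨b⟩ on Q: start {n0}
  after b @ step 1: ∅ (Q stuck)

b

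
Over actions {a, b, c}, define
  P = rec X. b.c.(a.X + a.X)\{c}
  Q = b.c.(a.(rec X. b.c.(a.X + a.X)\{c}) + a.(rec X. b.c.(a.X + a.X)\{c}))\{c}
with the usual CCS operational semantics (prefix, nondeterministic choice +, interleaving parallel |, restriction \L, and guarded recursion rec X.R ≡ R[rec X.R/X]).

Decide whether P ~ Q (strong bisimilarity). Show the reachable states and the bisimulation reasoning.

P's transition system — 5 states:
  s0 = rec X. b.c.(a.X + a.X)\{c} :: --b--▸ s1
  s1 = c.(a.(rec X. b.c.(a.X + a.X)\{c}) + a.(rec X. b.c.(a.X + a.X)\{c}))\{c} :: --c--▸ s2
  s2 = (a.(rec X. b.c.(a.X + a.X)\{c}) + a.(rec X. b.c.(a.X + a.X)\{c}))\{c} :: --a--▸ s3
  s3 = (rec X. b.c.(a.X + a.X)\{c})\{c} :: --b--▸ s4
  s4 = (c.(a.(rec X. b.c.(a.X + a.X)\{c}) + a.(rec X. b.c.(a.X + a.X)\{c}))\{c})\{c} :: ∅
Q's transition system — 5 states:
  t0 = b.c.(a.(rec X. b.c.(a.X + a.X)\{c}) + a.(rec X. b.c.(a.X + a.X)\{c}))\{c} :: --b--▸ t1
  t1 = c.(a.(rec X. b.c.(a.X + a.X)\{c}) + a.(rec X. b.c.(a.X + a.X)\{c}))\{c} :: --c--▸ t2
  t2 = (a.(rec X. b.c.(a.X + a.X)\{c}) + a.(rec X. b.c.(a.X + a.X)\{c}))\{c} :: --a--▸ t3
  t3 = (rec X. b.c.(a.X + a.X)\{c})\{c} :: --b--▸ t4
  t4 = (c.(a.(rec X. b.c.(a.X + a.X)\{c}) + a.(rec X. b.c.(a.X + a.X)\{c}))\{c})\{c} :: ∅
Partition-refinement fixed point:
  B0 = {s0, t0}
  B1 = {s1, t1}
  B2 = {s2, t2}
  B3 = {s3, t3}
  B4 = {s4, t4}
s0 ∈ B0, t0 ∈ B0 → same block

bisimilar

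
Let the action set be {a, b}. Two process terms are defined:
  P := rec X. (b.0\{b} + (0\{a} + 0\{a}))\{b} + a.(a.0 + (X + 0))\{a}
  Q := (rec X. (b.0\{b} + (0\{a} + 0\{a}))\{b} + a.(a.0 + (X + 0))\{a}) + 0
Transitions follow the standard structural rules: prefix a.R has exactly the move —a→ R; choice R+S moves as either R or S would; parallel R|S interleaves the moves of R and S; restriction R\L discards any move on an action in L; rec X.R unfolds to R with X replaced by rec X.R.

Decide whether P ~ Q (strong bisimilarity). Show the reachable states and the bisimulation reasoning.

Reachable graph of P (2 states):
  s0 = rec X. (b.0\{b} + (0\{a} + 0\{a}))\{b} + a.(a.0 + (X + 0))\{a} ⊢ --a--▸ s1
  s1 = (a.0 + ((rec X. (b.0\{b} + (0\{a} + 0\{a}))\{b} + a.(a.0 + (X + 0))\{a}) + 0))\{a} ⊢ deadlocked
Reachable graph of Q (2 states):
  t0 = (rec X. (b.0\{b} + (0\{a} + 0\{a}))\{b} + a.(a.0 + (X + 0))\{a}) + 0 ⊢ --a--▸ t1
  t1 = (a.0 + ((rec X. (b.0\{b} + (0\{a} + 0\{a}))\{b} + a.(a.0 + (X + 0))\{a}) + 0))\{a} ⊢ deadlocked
Coarsest stable partition (strong bisimilarity classes):
  B0 = {s0, t0}
  B1 = {s1, t1}
s0 ∈ B0, t0 ∈ B0 → same block

bisimilar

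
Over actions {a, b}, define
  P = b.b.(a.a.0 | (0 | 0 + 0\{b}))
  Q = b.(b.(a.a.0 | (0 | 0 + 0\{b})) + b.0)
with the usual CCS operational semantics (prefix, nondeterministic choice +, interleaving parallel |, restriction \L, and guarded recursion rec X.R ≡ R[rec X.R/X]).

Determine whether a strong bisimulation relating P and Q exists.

NO

P's transition system — 5 states:
  u0 = b.b.(a.a.0 | (0 | 0 + 0\{b})) | --b--▸ u1
  u1 = b.(a.a.0 | (0 | 0 + 0\{b})) | --b--▸ u2
  u2 = a.a.0 | (0 | 0 + 0\{b}) | --a--▸ u3
  u3 = a.0 | (0 | 0 + 0\{b}) | --a--▸ u4
  u4 = 0 | (0 | 0 + 0\{b}) | ·
Q's transition system — 6 states:
  v0 = b.(b.(a.a.0 | (0 | 0 + 0\{b})) + b.0) | --b--▸ v1
  v1 = b.(a.a.0 | (0 | 0 + 0\{b})) + b.0 | --b--▸ v2, --b--▸ v3
  v2 = 0 | ·
  v3 = a.a.0 | (0 | 0 + 0\{b}) | --a--▸ v4
  v4 = a.0 | (0 | 0 + 0\{b}) | --a--▸ v5
  v5 = 0 | (0 | 0 + 0\{b}) | ·
Partition-refinement fixed point:
  B0 = {u0}
  B1 = {u1}
  B2 = {u2, v3}
  B3 = {u3, v4}
  B4 = {u4, v2, v5}
  B5 = {v0}
  B6 = {v1}
u0 ∈ B0, v0 ∈ B5 → different blocks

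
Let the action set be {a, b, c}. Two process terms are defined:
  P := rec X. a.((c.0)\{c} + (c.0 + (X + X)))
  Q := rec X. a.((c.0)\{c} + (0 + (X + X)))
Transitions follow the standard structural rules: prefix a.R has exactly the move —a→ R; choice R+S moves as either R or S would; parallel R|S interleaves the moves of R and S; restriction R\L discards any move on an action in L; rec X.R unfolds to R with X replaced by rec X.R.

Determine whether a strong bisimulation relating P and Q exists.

not bisimilar

P's transition system — 3 states:
  s0 = rec X. a.((c.0)\{c} + (c.0 + (X + X))) has moves —a→ s1
  s1 = (c.0)\{c} + (c.0 + ((rec X. a.((c.0)\{c} + (c.0 + (X + X)))) + (rec X. a.((c.0)\{c} + (c.0 + (X + X)))))) has moves —a→ s1, —c→ s2
  s2 = 0 has moves stopped
Q's transition system — 2 states:
  t0 = rec X. a.((c.0)\{c} + (0 + (X + X))) has moves —a→ t1
  t1 = (c.0)\{c} + (0 + ((rec X. a.((c.0)\{c} + (0 + (X + X)))) + (rec X. a.((c.0)\{c} + (0 + (X + X)))))) has moves —a→ t1
Bisimilarity quotient blocks:
  B0 = {s0}
  B1 = {s1}
  B2 = {s2}
  B3 = {t0, t1}
s0 ∈ B0, t0 ∈ B3 → different blocks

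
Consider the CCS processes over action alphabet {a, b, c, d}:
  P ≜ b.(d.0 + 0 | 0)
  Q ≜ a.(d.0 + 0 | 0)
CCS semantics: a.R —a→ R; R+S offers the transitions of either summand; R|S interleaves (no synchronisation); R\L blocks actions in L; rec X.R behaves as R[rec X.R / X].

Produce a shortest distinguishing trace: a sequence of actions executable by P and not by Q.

Reachable graph of P (3 states):
  m0 = b.(d.0 + 0 | 0) ⊢ ··b··> m1
  m1 = d.0 + 0 | 0 ⊢ ··d··> m2
  m2 = 0 ⊢ stopped
Reachable graph of Q (3 states):
  n0 = a.(d.0 + 0 | 0) ⊢ ··a··> n1
  n1 = d.0 + 0 | 0 ⊢ ··d··> n2
  n2 = 0 ⊢ stopped
Executing b from P (initial set {m0}):
  [1] b ⇒ {m1}
  P completes σ.
Executing b from Q (initial set {n0}):
  [1] b ⇒ no successor for Q

b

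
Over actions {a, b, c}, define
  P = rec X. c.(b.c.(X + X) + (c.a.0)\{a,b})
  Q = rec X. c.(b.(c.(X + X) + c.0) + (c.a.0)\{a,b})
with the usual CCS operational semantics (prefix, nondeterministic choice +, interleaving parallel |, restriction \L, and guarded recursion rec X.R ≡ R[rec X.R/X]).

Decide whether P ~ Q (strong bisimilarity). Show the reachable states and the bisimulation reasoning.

NO

LTS(P): 5 reachable states
  p0 = rec X. c.(b.c.(X + X) + (c.a.0)\{a,b}) | =c=> p1
  p1 = b.c.((rec X. c.(b.c.(X + X) + (c.a.0)\{a,b})) + (rec X. c.(b.c.(X + X) + (c.a.0)\{a,b}))) + (c.a.0)\{a,b} | =b=> p2, =c=> p3
  p2 = c.((rec X. c.(b.c.(X + X) + (c.a.0)\{a,b})) + (rec X. c.(b.c.(X + X) + (c.a.0)\{a,b}))) | =c=> p4
  p3 = (a.0)\{a,b} | ·
  p4 = (rec X. c.(b.c.(X + X) + (c.a.0)\{a,b})) + (rec X. c.(b.c.(X + X) + (c.a.0)\{a,b})) | =c=> p1
LTS(Q): 6 reachable states
  q0 = rec X. c.(b.(c.(X + X) + c.0) + (c.a.0)\{a,b}) | =c=> q1
  q1 = b.(c.((rec X. c.(b.(c.(X + X) + c.0) + (c.a.0)\{a,b})) + (rec X. c.(b.(c.(X + X) + c.0) + (c.a.0)\{a,b}))) + c.0) + (c.a.0)\{a,b} | =b=> q2, =c=> q3
  q2 = c.((rec X. c.(b.(c.(X + X) + c.0) + (c.a.0)\{a,b})) + (rec X. c.(b.(c.(X + X) + c.0) + (c.a.0)\{a,b}))) + c.0 | =c=> q4, =c=> q5
  q3 = (a.0)\{a,b} | ·
  q4 = (rec X. c.(b.(c.(X + X) + c.0) + (c.a.0)\{a,b})) + (rec X. c.(b.(c.(X + X) + c.0) + (c.a.0)\{a,b})) | =c=> q1
  q5 = 0 | ·
Coarsest stable partition (strong bisimilarity classes):
  B0 = {p0, p4}
  B1 = {p1}
  B2 = {p2}
  B3 = {p3, q3, q5}
  B4 = {q0, q4}
  B5 = {q1}
  B6 = {q2}
p0 ∈ B0, q0 ∈ B4 → different blocks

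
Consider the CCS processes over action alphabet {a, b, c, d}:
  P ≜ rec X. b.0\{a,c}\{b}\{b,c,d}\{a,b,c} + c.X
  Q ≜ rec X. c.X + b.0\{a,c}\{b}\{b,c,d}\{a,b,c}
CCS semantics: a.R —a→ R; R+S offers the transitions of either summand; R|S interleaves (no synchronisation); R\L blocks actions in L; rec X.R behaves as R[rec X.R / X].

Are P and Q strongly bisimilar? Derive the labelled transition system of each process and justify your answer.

P ~ Q

P's transition system — 2 states:
  p0 = rec X. b.0\{a,c}\{b}\{b,c,d}\{a,b,c} + c.X ⊢ --b--▸ p1, --c--▸ p0
  p1 = 0\{a,c}\{b}\{b,c,d}\{a,b,c} ⊢ deadlocked
Q's transition system — 2 states:
  q0 = rec X. c.X + b.0\{a,c}\{b}\{b,c,d}\{a,b,c} ⊢ --b--▸ q1, --c--▸ q0
  q1 = 0\{a,c}\{b}\{b,c,d}\{a,b,c} ⊢ deadlocked
Coarsest stable partition (strong bisimilarity classes):
  B0 = {p0, q0}
  B1 = {p1, q1}
p0 ∈ B0, q0 ∈ B0 → same block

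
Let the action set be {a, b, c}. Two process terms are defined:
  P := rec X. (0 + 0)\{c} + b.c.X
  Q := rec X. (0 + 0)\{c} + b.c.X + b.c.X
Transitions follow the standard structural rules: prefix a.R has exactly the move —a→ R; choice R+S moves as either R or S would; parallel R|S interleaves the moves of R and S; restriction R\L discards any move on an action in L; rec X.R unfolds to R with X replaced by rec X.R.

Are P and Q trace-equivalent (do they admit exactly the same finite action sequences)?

traces(P) = traces(Q)

LTS(P): 2 reachable states
  u0 = rec X. (0 + 0)\{c} + b.c.X ⊢ --b--▸ u1
  u1 = c.(rec X. (0 + 0)\{c} + b.c.X) ⊢ --c--▸ u0
LTS(Q): 2 reachable states
  v0 = rec X. (0 + 0)\{c} + b.c.X + b.c.X ⊢ --b--▸ v1
  v1 = c.(rec X. (0 + 0)\{c} + b.c.X + b.c.X) ⊢ --c--▸ v0
Bisimilarity quotient blocks:
  B0 = {u0, v0}
  B1 = {u1, v1}
u0 ∈ B0, v0 ∈ B0 → same block
Bisimilar ⇒ trace-equivalent.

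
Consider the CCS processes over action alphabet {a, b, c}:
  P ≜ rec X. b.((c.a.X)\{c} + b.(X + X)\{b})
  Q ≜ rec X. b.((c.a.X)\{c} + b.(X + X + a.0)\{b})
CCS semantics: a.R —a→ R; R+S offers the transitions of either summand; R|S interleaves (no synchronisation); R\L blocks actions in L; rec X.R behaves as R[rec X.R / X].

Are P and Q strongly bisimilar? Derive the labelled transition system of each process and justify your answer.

NO

LTS(P): 3 reachable states
  s0 = rec X. b.((c.a.X)\{c} + b.(X + X)\{b}) ⊢ --b--▸ s1
  s1 = (c.a.(rec X. b.((c.a.X)\{c} + b.(X + X)\{b})))\{c} + b.((rec X. b.((c.a.X)\{c} + b.(X + X)\{b})) + (rec X. b.((c.a.X)\{c} + b.(X + X)\{b})))\{b} ⊢ --b--▸ s2
  s2 = ((rec X. b.((c.a.X)\{c} + b.(X + X)\{b})) + (rec X. b.((c.a.X)\{c} + b.(X + X)\{b})))\{b} ⊢ ·
LTS(Q): 4 reachable states
  t0 = rec X. b.((c.a.X)\{c} + b.(X + X + a.0)\{b}) ⊢ --b--▸ t1
  t1 = (c.a.(rec X. b.((c.a.X)\{c} + b.(X + X + a.0)\{b})))\{c} + b.((rec X. b.((c.a.X)\{c} + b.(X + X + a.0)\{b})) + (rec X. b.((c.a.X)\{c} + b.(X + X + a.0)\{b})) + a.0)\{b} ⊢ --b--▸ t2
  t2 = ((rec X. b.((c.a.X)\{c} + b.(X + X + a.0)\{b})) + (rec X. b.((c.a.X)\{c} + b.(X + X + a.0)\{b})) + a.0)\{b} ⊢ --a--▸ t3
  t3 = 0\{b} ⊢ ·
Partition-refinement fixed point:
  B0 = {s0}
  B1 = {s1}
  B2 = {s2, t3}
  B3 = {t0}
  B4 = {t1}
  B5 = {t2}
s0 ∈ B0, t0 ∈ B3 → different blocks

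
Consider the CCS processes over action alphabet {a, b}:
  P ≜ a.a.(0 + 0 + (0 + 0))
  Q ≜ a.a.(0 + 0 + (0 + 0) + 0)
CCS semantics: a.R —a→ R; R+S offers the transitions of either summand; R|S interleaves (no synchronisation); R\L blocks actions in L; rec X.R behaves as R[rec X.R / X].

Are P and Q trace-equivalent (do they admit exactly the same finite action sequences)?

traces(P) = traces(Q)

P's transition system — 3 states:
  s0 = a.a.(0 + 0 + (0 + 0)) has moves --a--▸ s1
  s1 = a.(0 + 0 + (0 + 0)) has moves --a--▸ s2
  s2 = 0 + 0 + (0 + 0) has moves ·
Q's transition system — 3 states:
  t0 = a.a.(0 + 0 + (0 + 0) + 0) has moves --a--▸ t1
  t1 = a.(0 + 0 + (0 + 0) + 0) has moves --a--▸ t2
  t2 = 0 + 0 + (0 + 0) + 0 has moves ·
Partition-refinement fixed point:
  B0 = {s0, t0}
  B1 = {s1, t1}
  B2 = {s2, t2}
s0 ∈ B0, t0 ∈ B0 → same block
Bisimilar ⇒ trace-equivalent.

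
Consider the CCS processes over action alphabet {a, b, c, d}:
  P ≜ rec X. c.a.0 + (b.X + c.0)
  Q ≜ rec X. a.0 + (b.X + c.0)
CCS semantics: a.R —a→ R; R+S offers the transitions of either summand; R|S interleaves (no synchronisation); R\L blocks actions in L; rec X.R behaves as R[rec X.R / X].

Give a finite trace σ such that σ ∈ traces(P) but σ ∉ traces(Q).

Reachable graph of P (3 states):
  m0 = rec X. c.a.0 + (b.X + c.0) :: --b--▸ m0, --c--▸ m1, --c--▸ m2
  m1 = 0 :: stopped
  m2 = a.0 :: --a--▸ m1
Reachable graph of Q (2 states):
  n0 = rec X. a.0 + (b.X + c.0) :: --a--▸ n1, --b--▸ n0, --c--▸ n1
  n1 = 0 :: stopped
Run σ = ⟨ca⟩ on P: start {m0}
  step 1 (c): {m1, m2}
  step 2 (a): {m1}
  — P admits the full trace.
Run σ = ⟨ca⟩ on Q: start {n0}
  step 1 (c): {n1}
  step 2 (a): no successor for Q

ca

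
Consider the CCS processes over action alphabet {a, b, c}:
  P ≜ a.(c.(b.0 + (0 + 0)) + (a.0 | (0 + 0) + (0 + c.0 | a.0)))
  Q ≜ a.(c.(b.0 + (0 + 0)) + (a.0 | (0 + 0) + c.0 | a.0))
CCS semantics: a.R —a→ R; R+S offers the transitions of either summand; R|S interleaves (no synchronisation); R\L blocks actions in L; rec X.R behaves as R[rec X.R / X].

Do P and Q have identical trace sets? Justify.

P's transition system — 8 states:
  p0 = a.(c.(b.0 + (0 + 0)) + (a.0 | (0 + 0) + (0 + c.0 | a.0))) ⊢ —a→ p1
  p1 = c.(b.0 + (0 + 0)) + (a.0 | (0 + 0) + (0 + c.0 | a.0)) ⊢ —a→ p2, —a→ p3, —c→ p4, —c→ p5
  p2 = 0 | (0 + 0) ⊢ ∅
  p3 = c.0 | 0 ⊢ —c→ p6
  p4 = 0 | a.0 ⊢ —a→ p6
  p5 = b.0 + (0 + 0) ⊢ —b→ p7
  p6 = 0 | 0 ⊢ ∅
  p7 = 0 ⊢ ∅
Q's transition system — 8 states:
  q0 = a.(c.(b.0 + (0 + 0)) + (a.0 | (0 + 0) + c.0 | a.0)) ⊢ —a→ q1
  q1 = c.(b.0 + (0 + 0)) + (a.0 | (0 + 0) + c.0 | a.0) ⊢ —a→ q2, —a→ q3, —c→ q4, —c→ q5
  q2 = 0 | (0 + 0) ⊢ ∅
  q3 = c.0 | 0 ⊢ —c→ q6
  q4 = 0 | a.0 ⊢ —a→ q6
  q5 = b.0 + (0 + 0) ⊢ —b→ q7
  q6 = 0 | 0 ⊢ ∅
  q7 = 0 ⊢ ∅
Partition-refinement fixed point:
  B0 = {p0, q0}
  B1 = {p1, q1}
  B2 = {p3, q3}
  B3 = {p2, p6, p7, q2, q6, q7}
  B4 = {p4, q4}
  B5 = {p5, q5}
p0 ∈ B0, q0 ∈ B0 → same block
Bisimilar ⇒ trace-equivalent.

YES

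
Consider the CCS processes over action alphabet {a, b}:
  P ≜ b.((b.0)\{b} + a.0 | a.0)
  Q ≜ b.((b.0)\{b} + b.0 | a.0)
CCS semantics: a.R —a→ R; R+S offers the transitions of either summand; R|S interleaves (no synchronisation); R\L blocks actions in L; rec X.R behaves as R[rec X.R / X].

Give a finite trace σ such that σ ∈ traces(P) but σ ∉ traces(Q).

baa

LTS(P): 5 reachable states
  p0 = b.((b.0)\{b} + a.0 | a.0) ⊢ --b--▸ p1
  p1 = (b.0)\{b} + a.0 | a.0 ⊢ --a--▸ p2, --a--▸ p3
  p2 = 0 | a.0 ⊢ --a--▸ p4
  p3 = a.0 | 0 ⊢ --a--▸ p4
  p4 = 0 | 0 ⊢ ·
LTS(Q): 5 reachable states
  q0 = b.((b.0)\{b} + b.0 | a.0) ⊢ --b--▸ q1
  q1 = (b.0)\{b} + b.0 | a.0 ⊢ --a--▸ q2, --b--▸ q3
  q2 = b.0 | 0 ⊢ --b--▸ q4
  q3 = 0 | a.0 ⊢ --a--▸ q4
  q4 = 0 | 0 ⊢ ·
Trace ⟨baa⟩ through P, begin at {p0}:
  [1] b ⇒ {p1}
  [2] a ⇒ {p2, p3}
  [3] a ⇒ {p4}
  ✓ P
Trace ⟨baa⟩ through Q, begin at {q0}:
  [1] b ⇒ {q1}
  [2] a ⇒ {q2}
  [3] a ⇒ no successor for Q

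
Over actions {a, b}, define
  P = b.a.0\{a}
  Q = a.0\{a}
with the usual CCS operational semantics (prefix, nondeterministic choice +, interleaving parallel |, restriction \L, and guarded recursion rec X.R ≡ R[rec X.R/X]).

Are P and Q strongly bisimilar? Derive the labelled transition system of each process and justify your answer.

LTS(P): 3 reachable states
  s0 = b.a.0\{a} :: =b=> s1
  s1 = a.0\{a} :: =a=> s2
  s2 = 0\{a} :: ∅
LTS(Q): 2 reachable states
  t0 = a.0\{a} :: =a=> t1
  t1 = 0\{a} :: ∅
Coarsest stable partition (strong bisimilarity classes):
  B0 = {s0}
  B1 = {s1, t0}
  B2 = {s2, t1}
s0 ∈ B0, t0 ∈ B1 → different blocks

not bisimilar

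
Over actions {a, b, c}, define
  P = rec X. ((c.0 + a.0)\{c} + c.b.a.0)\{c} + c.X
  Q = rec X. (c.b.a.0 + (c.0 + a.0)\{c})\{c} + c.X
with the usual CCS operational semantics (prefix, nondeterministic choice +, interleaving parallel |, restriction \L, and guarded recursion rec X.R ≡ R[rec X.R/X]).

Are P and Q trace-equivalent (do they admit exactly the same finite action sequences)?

traces(P) = traces(Q)

Reachable graph of P (2 states):
  u0 = rec X. ((c.0 + a.0)\{c} + c.b.a.0)\{c} + c.X | ··a··> u1, ··c··> u0
  u1 = 0\{c}\{c} | stopped
Reachable graph of Q (2 states):
  v0 = rec X. (c.b.a.0 + (c.0 + a.0)\{c})\{c} + c.X | ··a··> v1, ··c··> v0
  v1 = 0\{c}\{c} | stopped
Partition-refinement fixed point:
  B0 = {u0, v0}
  B1 = {u1, v1}
u0 ∈ B0, v0 ∈ B0 → same block
Bisimilar ⇒ trace-equivalent.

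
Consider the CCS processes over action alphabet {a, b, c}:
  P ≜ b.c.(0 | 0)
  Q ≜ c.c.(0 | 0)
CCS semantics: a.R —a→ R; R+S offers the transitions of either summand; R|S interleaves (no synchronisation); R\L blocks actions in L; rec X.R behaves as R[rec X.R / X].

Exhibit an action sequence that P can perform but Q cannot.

Reachable graph of P (3 states):
  s0 = b.c.(0 | 0) ⊢ -b-> s1
  s1 = c.(0 | 0) ⊢ -c-> s2
  s2 = 0 | 0 ⊢ (no moves)
Reachable graph of Q (3 states):
  t0 = c.c.(0 | 0) ⊢ -c-> t1
  t1 = c.(0 | 0) ⊢ -c-> t2
  t2 = 0 | 0 ⊢ (no moves)
Trace ⟨b⟩ through P, begin at {s0}:
  step 1 (b): {s1}
  ✓ P
Trace ⟨b⟩ through Q, begin at {t0}:
  step 1 (b): ∅ (Q stuck)

b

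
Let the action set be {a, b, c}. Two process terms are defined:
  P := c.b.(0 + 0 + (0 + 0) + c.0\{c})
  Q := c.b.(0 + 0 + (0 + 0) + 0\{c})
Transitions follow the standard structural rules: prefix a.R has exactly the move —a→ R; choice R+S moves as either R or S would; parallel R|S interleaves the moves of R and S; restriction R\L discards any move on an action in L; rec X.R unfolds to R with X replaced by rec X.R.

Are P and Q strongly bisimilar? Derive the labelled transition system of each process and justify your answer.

NO

LTS(P): 4 reachable states
  p0 = c.b.(0 + 0 + (0 + 0) + c.0\{c}) has moves —c→ p1
  p1 = b.(0 + 0 + (0 + 0) + c.0\{c}) has moves —b→ p2
  p2 = 0 + 0 + (0 + 0) + c.0\{c} has moves —c→ p3
  p3 = 0\{c} has moves ·
LTS(Q): 3 reachable states
  q0 = c.b.(0 + 0 + (0 + 0) + 0\{c}) has moves —c→ q1
  q1 = b.(0 + 0 + (0 + 0) + 0\{c}) has moves —b→ q2
  q2 = 0 + 0 + (0 + 0) + 0\{c} has moves ·
Bisimilarity quotient blocks:
  B0 = {p0}
  B1 = {p1}
  B2 = {p2}
  B3 = {p3, q2}
  B4 = {q0}
  B5 = {q1}
p0 ∈ B0, q0 ∈ B4 → different blocks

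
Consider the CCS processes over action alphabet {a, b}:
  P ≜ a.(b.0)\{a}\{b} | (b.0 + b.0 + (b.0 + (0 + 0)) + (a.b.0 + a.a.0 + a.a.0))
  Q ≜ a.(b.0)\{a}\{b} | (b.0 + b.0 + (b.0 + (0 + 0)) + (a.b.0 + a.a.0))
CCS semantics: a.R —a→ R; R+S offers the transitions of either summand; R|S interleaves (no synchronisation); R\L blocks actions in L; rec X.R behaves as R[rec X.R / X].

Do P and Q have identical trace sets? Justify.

Reachable graph of P (8 states):
  u0 = a.(b.0)\{a}\{b} | (b.0 + b.0 + (b.0 + (0 + 0)) + (a.b.0 + a.a.0 + a.a.0)) :: —a→ u1, —a→ u2, —a→ u3, —b→ u4
  u1 = (b.0)\{a}\{b} | (b.0 + b.0 + (b.0 + (0 + 0)) + (a.b.0 + a.a.0 + a.a.0)) :: —a→ u5, —a→ u6, —b→ u7
  u2 = a.(b.0)\{a}\{b} | a.0 :: —a→ u4, —a→ u5
  u3 = a.(b.0)\{a}\{b} | b.0 :: —a→ u6, —b→ u4
  u4 = a.(b.0)\{a}\{b} | 0 :: —a→ u7
  u5 = (b.0)\{a}\{b} | a.0 :: —a→ u7
  u6 = (b.0)\{a}\{b} | b.0 :: —b→ u7
  u7 = (b.0)\{a}\{b} | 0 :: ∅
Reachable graph of Q (8 states):
  v0 = a.(b.0)\{a}\{b} | (b.0 + b.0 + (b.0 + (0 + 0)) + (a.b.0 + a.a.0)) :: —a→ v1, —a→ v2, —a→ v3, —b→ v4
  v1 = (b.0)\{a}\{b} | (b.0 + b.0 + (b.0 + (0 + 0)) + (a.b.0 + a.a.0)) :: —a→ v5, —a→ v6, —b→ v7
  v2 = a.(b.0)\{a}\{b} | a.0 :: —a→ v4, —a→ v5
  v3 = a.(b.0)\{a}\{b} | b.0 :: —a→ v6, —b→ v4
  v4 = a.(b.0)\{a}\{b} | 0 :: —a→ v7
  v5 = (b.0)\{a}\{b} | a.0 :: —a→ v7
  v6 = (b.0)\{a}\{b} | b.0 :: —b→ v7
  v7 = (b.0)\{a}\{b} | 0 :: ∅
Bisimilarity quotient blocks:
  B0 = {u0, v0}
  B1 = {u1, v1}
  B2 = {u6, v6}
  B3 = {u7, v7}
  B4 = {u4, u5, v4, v5}
  B5 = {u2, v2}
  B6 = {u3, v3}
u0 ∈ B0, v0 ∈ B0 → same block
Bisimilar ⇒ trace-equivalent.

trace-equivalent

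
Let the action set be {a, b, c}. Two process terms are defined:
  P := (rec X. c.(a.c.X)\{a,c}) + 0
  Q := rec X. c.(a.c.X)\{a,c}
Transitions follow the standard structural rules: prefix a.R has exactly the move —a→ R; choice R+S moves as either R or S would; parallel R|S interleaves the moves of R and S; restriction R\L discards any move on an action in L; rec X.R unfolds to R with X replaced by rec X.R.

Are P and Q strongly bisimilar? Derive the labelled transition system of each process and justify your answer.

P's transition system — 2 states:
  m0 = (rec X. c.(a.c.X)\{a,c}) + 0 has moves —c→ m1
  m1 = (a.c.(rec X. c.(a.c.X)\{a,c}))\{a,c} has moves stopped
Q's transition system — 2 states:
  n0 = rec X. c.(a.c.X)\{a,c} has moves —c→ n1
  n1 = (a.c.(rec X. c.(a.c.X)\{a,c}))\{a,c} has moves stopped
Coarsest stable partition (strong bisimilarity classes):
  B0 = {m0, n0}
  B1 = {m1, n1}
m0 ∈ B0, n0 ∈ B0 → same block

YES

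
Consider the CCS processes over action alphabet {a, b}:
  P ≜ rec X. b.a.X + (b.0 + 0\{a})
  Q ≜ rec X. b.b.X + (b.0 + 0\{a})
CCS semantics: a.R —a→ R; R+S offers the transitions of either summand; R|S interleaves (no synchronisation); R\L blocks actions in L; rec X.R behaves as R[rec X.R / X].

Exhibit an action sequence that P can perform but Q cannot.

Reachable graph of P (3 states):
  s0 = rec X. b.a.X + (b.0 + 0\{a}) :: ··b··> s1, ··b··> s2
  s1 = 0 :: ·
  s2 = a.(rec X. b.a.X + (b.0 + 0\{a})) :: ··a··> s0
Reachable graph of Q (3 states):
  t0 = rec X. b.b.X + (b.0 + 0\{a}) :: ··b··> t1, ··b··> t2
  t1 = 0 :: ·
  t2 = b.(rec X. b.b.X + (b.0 + 0\{a})) :: ··b··> t0
Trace ⟨ba⟩ through P, begin at {s0}:
  [1] b ⇒ {s1, s2}
  [2] a ⇒ {s0}
  ✓ P
Trace ⟨ba⟩ through Q, begin at {t0}:
  [1] b ⇒ {t1, t2}
  [2] a ⇒ no successor for Q

ba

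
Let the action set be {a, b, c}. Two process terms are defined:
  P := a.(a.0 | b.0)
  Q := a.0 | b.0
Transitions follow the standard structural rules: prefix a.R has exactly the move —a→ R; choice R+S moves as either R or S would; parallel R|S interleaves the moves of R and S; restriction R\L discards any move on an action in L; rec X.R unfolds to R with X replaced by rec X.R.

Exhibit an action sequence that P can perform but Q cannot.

aa

Reachable graph of P (5 states):
  m0 = a.(a.0 | b.0) → =a=> m1
  m1 = a.0 | b.0 → =a=> m2, =b=> m3
  m2 = 0 | b.0 → =b=> m4
  m3 = a.0 | 0 → =a=> m4
  m4 = 0 | 0 → ∅
Reachable graph of Q (4 states):
  n0 = a.0 | b.0 → =a=> n1, =b=> n2
  n1 = 0 | b.0 → =b=> n3
  n2 = a.0 | 0 → =a=> n3
  n3 = 0 | 0 → ∅
Run σ = ⟨aa⟩ on P: start {m0}
  [1] a ⇒ {m1}
  [2] a ⇒ {m2}
  P completes σ.
Run σ = ⟨aa⟩ on Q: start {n0}
  [1] a ⇒ {n1}
  [2] a ⇒ ∅  — Q cannot continue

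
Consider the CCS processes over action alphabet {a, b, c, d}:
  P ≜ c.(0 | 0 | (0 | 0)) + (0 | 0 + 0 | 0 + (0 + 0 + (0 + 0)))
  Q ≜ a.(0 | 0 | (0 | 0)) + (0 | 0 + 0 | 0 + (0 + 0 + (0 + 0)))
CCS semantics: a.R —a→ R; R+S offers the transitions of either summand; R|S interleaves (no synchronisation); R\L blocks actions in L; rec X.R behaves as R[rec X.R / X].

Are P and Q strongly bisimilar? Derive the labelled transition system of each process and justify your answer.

LTS(P): 2 reachable states
  p0 = c.(0 | 0 | (0 | 0)) + (0 | 0 + 0 | 0 + (0 + 0 + (0 + 0))) | —c→ p1
  p1 = 0 | 0 | (0 | 0) | deadlocked
LTS(Q): 2 reachable states
  q0 = a.(0 | 0 | (0 | 0)) + (0 | 0 + 0 | 0 + (0 + 0 + (0 + 0))) | —a→ q1
  q1 = 0 | 0 | (0 | 0) | deadlocked
Coarsest stable partition (strong bisimilarity classes):
  B0 = {p0}
  B1 = {p1, q1}
  B2 = {q0}
p0 ∈ B0, q0 ∈ B2 → different blocks

not bisimilar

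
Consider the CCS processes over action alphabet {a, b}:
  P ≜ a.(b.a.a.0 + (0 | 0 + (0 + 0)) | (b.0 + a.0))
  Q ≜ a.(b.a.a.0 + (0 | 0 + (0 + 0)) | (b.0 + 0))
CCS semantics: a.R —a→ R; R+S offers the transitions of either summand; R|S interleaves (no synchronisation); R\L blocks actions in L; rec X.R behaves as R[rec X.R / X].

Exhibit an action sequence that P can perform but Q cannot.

aa

LTS(P): 6 reachable states
  p0 = a.(b.a.a.0 + (0 | 0 + (0 + 0)) | (b.0 + a.0)) :: -a-> p1
  p1 = b.a.a.0 + (0 | 0 + (0 + 0)) | (b.0 + a.0) :: -a-> p2, -b-> p2, -b-> p3
  p2 = (0 | 0 + (0 + 0)) | 0 :: deadlocked
  p3 = a.a.0 :: -a-> p4
  p4 = a.0 :: -a-> p5
  p5 = 0 :: deadlocked
LTS(Q): 6 reachable states
  q0 = a.(b.a.a.0 + (0 | 0 + (0 + 0)) | (b.0 + 0)) :: -a-> q1
  q1 = b.a.a.0 + (0 | 0 + (0 + 0)) | (b.0 + 0) :: -b-> q2, -b-> q3
  q2 = (0 | 0 + (0 + 0)) | 0 :: deadlocked
  q3 = a.a.0 :: -a-> q4
  q4 = a.0 :: -a-> q5
  q5 = 0 :: deadlocked
Run σ = ⟨aa⟩ on P: start {p0}
  after a @ step 1: {p1}
  after a @ step 2: {p2}
  ✓ P
Run σ = ⟨aa⟩ on Q: start {q0}
  after a @ step 1: {q1}
  after a @ step 2: ∅ (Q stuck)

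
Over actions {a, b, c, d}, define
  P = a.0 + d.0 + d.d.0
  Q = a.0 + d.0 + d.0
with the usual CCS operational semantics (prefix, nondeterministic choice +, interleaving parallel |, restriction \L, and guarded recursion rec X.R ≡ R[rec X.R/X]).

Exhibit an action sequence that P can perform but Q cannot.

dd

Reachable graph of P (3 states):
  m0 = a.0 + d.0 + d.d.0 has moves ··a··> m1, ··d··> m1, ··d··> m2
  m1 = 0 has moves deadlocked
  m2 = d.0 has moves ··d··> m1
Reachable graph of Q (2 states):
  n0 = a.0 + d.0 + d.0 has moves ··a··> n1, ··d··> n1
  n1 = 0 has moves deadlocked
Run σ = ⟨dd⟩ on P: start {m0}
  step 1 (d): {m1, m2}
  step 2 (d): {m1}
  ✓ P
Run σ = ⟨dd⟩ on Q: start {n0}
  step 1 (d): {n1}
  step 2 (d): no successor for Q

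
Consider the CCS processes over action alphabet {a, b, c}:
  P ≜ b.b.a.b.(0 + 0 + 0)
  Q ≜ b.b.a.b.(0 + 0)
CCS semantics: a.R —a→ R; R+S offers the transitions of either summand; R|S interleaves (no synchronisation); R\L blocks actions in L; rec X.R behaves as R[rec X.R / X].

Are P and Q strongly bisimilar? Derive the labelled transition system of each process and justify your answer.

LTS(P): 5 reachable states
  s0 = b.b.a.b.(0 + 0 + 0) ⊢ -b-> s1
  s1 = b.a.b.(0 + 0 + 0) ⊢ -b-> s2
  s2 = a.b.(0 + 0 + 0) ⊢ -a-> s3
  s3 = b.(0 + 0 + 0) ⊢ -b-> s4
  s4 = 0 + 0 + 0 ⊢ (no moves)
LTS(Q): 5 reachable states
  t0 = b.b.a.b.(0 + 0) ⊢ -b-> t1
  t1 = b.a.b.(0 + 0) ⊢ -b-> t2
  t2 = a.b.(0 + 0) ⊢ -a-> t3
  t3 = b.(0 + 0) ⊢ -b-> t4
  t4 = 0 + 0 ⊢ (no moves)
Partition-refinement fixed point:
  B0 = {s0, t0}
  B1 = {s1, t1}
  B2 = {s2, t2}
  B3 = {s3, t3}
  B4 = {s4, t4}
s0 ∈ B0, t0 ∈ B0 → same block

bisimilar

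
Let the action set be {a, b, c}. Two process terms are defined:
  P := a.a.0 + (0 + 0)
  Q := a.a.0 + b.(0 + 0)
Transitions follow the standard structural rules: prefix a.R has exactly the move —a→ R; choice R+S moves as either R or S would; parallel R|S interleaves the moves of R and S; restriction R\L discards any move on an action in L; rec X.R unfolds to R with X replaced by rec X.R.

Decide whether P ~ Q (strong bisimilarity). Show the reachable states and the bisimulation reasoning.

LTS(P): 3 reachable states
  u0 = a.a.0 + (0 + 0) → =a=> u1
  u1 = a.0 → =a=> u2
  u2 = 0 → ∅
LTS(Q): 4 reachable states
  v0 = a.a.0 + b.(0 + 0) → =a=> v1, =b=> v2
  v1 = a.0 → =a=> v3
  v2 = 0 + 0 → ∅
  v3 = 0 → ∅
Bisimilarity quotient blocks:
  B0 = {u0}
  B1 = {u1, v1}
  B2 = {u2, v2, v3}
  B3 = {v0}
u0 ∈ B0, v0 ∈ B3 → different blocks

not bisimilar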